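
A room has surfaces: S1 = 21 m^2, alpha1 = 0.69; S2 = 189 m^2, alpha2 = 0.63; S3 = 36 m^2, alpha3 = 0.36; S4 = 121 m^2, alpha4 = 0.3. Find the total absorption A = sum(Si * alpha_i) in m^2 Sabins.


21 * 0.69 = 14.49
189 * 0.63 = 119.07
36 * 0.36 = 12.96
121 * 0.3 = 36.3
A_total = 14.49 + 119.07 + 12.96 + 36.3 = 182.82 m^2


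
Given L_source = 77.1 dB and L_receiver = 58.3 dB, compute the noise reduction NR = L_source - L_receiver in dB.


NR = L_source - L_receiver (difference between source and receiving room levels)
NR = 77.1 - 58.3 = 18.8 dB


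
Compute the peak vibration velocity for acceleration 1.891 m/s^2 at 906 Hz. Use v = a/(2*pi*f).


omega = 2*pi*f = 2*pi*906 = 5692.57 rad/s
v = a / omega = 1.891 / 5692.57 = 0.00033219 m/s


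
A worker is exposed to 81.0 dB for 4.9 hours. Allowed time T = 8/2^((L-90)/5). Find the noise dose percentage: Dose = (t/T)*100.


T_allowed = 8 / 2^((81.0 - 90)/5) = 27.8576 hr
Dose = 4.9 / 27.8576 * 100 = 17.589 %


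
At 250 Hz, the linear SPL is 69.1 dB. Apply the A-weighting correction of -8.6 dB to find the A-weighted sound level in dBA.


A-weighting table: 250 Hz -> -8.6 dB correction
SPL_A = SPL + correction = 69.1 + (-8.6) = 60.5 dBA


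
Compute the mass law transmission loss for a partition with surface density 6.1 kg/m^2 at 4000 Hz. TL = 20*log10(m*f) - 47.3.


m * f = 6.1 * 4000 = 24400
20*log10(24400) = 87.7478 dB
TL = 87.7478 - 47.3 = 40.448 dB


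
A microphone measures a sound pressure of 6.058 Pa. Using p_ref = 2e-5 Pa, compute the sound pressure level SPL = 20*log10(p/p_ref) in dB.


p / p_ref = 6.058 / 2e-5 = 302900
SPL = 20 * log10(302900) = 109.63 dB


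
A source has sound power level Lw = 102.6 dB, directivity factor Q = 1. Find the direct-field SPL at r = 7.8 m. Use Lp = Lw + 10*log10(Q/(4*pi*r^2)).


4*pi*r^2 = 4*pi*7.8^2 = 764.538 m^2
Q / (4*pi*r^2) = 1 / 764.538 = 0.00130798
Lp = 102.6 + 10*log10(0.00130798) = 73.766 dB


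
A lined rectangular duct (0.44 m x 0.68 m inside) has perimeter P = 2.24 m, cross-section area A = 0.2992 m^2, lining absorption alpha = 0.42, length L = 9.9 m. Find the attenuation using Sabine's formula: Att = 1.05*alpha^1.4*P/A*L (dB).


alpha^1.4 = 0.42^1.4 = 0.296858
Attenuation rate = 1.05 * alpha^1.4 * P / A
= 1.05 * 0.296858 * 2.24 / 0.2992 = 2.33359 dB/m
Total Att = 2.33359 * 9.9 = 23.103 dB


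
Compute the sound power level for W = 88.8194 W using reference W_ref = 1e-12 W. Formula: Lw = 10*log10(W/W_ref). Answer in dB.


W / W_ref = 88.8194 / 1e-12 = 8.88194e+13
Lw = 10 * log10(8.88194e+13) = 139.49 dB


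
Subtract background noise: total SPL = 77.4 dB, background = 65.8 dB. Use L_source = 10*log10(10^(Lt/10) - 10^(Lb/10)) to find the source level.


10^(77.4/10) = 5.49541e+07
10^(65.8/10) = 3.80189e+06
Difference = 5.49541e+07 - 3.80189e+06 = 5.11522e+07
L_source = 10*log10(5.11522e+07) = 77.089 dB


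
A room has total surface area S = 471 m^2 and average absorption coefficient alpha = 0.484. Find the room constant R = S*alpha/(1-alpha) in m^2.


R = 471 * 0.484 / (1 - 0.484) = 441.79 m^2


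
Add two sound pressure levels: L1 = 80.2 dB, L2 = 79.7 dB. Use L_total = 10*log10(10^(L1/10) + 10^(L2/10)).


10^(80.2/10) = 1.04713e+08
10^(79.7/10) = 9.33254e+07
Sum = 1.04713e+08 + 9.33254e+07 = 1.98038e+08
L_total = 10*log10(1.98038e+08) = 82.967 dB


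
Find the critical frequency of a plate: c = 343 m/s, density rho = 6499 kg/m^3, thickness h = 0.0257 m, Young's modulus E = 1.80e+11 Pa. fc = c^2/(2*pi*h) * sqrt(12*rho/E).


12*rho/E = 12*6499/1.80e+11 = 4.33267e-07
sqrt(12*rho/E) = sqrt(4.33267e-07) = 0.00065823
c^2/(2*pi*h) = 343^2/(2*pi*0.0257) = 728577
fc = 728577 * 0.00065823 = 479.57 Hz


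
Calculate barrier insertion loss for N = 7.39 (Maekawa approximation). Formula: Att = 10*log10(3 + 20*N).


3 + 20*N = 3 + 20*7.39 = 150.8
Att = 10*log10(150.8) = 21.784 dB


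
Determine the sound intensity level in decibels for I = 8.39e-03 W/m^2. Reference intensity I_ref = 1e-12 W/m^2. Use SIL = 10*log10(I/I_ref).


I / I_ref = 8.39e-03 / 1e-12 = 8.39e+09
SIL = 10 * log10(8.39e+09) = 99.238 dB


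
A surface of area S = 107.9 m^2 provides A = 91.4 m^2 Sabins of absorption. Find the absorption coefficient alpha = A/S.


Absorption coefficient = absorbed power / incident power
alpha = A / S = 91.4 / 107.9 = 0.84708


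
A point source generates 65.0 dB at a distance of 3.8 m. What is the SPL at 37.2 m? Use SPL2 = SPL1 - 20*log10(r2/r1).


r2/r1 = 37.2/3.8 = 9.78947
Correction = 20*log10(9.78947) = 19.8152 dB
SPL2 = 65.0 - 19.8152 = 45.185 dB


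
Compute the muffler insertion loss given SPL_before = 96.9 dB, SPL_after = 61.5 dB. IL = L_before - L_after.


Insertion loss = SPL without muffler - SPL with muffler
IL = 96.9 - 61.5 = 35.4 dB


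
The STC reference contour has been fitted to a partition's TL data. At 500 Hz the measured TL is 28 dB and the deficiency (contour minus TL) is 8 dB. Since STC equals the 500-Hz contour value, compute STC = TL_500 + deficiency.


By ASTM E413, STC = value of the fitted reference contour at 500 Hz.
Contour value at 500 Hz = TL_500 + deficiency = 28 + 8 = 36
STC = 36


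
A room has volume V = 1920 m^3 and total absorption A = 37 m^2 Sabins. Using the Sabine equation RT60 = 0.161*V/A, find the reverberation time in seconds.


RT60 = 0.161 * 1920 / 37 = 8.3546 s


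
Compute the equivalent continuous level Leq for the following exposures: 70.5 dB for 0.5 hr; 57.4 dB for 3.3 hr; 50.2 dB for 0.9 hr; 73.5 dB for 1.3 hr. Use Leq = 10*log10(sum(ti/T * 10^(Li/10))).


T_total = 0.5 + 3.3 + 0.9 + 1.3 = 6.0 hr
(0.5/6.0) * 10^(70.5/10) = 935015
(3.3/6.0) * 10^(57.4/10) = 302247
(0.9/6.0) * 10^(50.2/10) = 15706.9
(1.3/6.0) * 10^(73.5/10) = 4.85056e+06
Sum = 935015 + 302247 + 15706.9 + 4.85056e+06 = 6.10353e+06
Leq = 10*log10(6.10353e+06) = 67.856 dB


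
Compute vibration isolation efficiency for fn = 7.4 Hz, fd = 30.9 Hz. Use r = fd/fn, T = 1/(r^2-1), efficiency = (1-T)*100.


r = 30.9 / 7.4 = 4.17568
r^2 - 1 = 4.17568^2 - 1 = 16.4363
T = 1/16.4363 = 0.0608409
Efficiency = (1 - 0.0608409)*100 = 93.916 %


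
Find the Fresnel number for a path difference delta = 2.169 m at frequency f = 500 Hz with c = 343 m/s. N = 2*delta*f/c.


N = 2*delta*f/c = 2*delta/lambda, where lambda = c/f
lambda = 343 / 500 = 0.686 m
N = 2 * 2.169 / 0.686 = 6.3236


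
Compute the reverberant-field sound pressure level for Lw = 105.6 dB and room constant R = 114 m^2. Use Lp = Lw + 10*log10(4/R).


4/R = 4/114 = 0.0350877
Lp = 105.6 + 10*log10(0.0350877) = 91.052 dB


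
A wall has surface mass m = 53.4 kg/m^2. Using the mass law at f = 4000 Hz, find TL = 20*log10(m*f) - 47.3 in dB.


m * f = 53.4 * 4000 = 213600
20*log10(213600) = 106.592 dB
TL = 106.592 - 47.3 = 59.292 dB


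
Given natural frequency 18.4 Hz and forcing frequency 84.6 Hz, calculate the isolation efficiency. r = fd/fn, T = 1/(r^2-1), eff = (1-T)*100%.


r = 84.6 / 18.4 = 4.59783
r^2 - 1 = 4.59783^2 - 1 = 20.14
T = 1/20.14 = 0.0496524
Efficiency = (1 - 0.0496524)*100 = 95.035 %


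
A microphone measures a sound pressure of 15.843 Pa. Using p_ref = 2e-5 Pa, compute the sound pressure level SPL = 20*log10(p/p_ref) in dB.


p / p_ref = 15.843 / 2e-5 = 792150
SPL = 20 * log10(792150) = 117.98 dB


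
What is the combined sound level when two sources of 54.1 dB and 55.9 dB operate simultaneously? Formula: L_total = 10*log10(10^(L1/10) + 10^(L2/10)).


10^(54.1/10) = 257040
10^(55.9/10) = 389045
Sum = 257040 + 389045 = 646085
L_total = 10*log10(646085) = 58.103 dB


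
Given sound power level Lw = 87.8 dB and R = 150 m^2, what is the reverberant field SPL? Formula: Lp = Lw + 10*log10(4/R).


4/R = 4/150 = 0.0266667
Lp = 87.8 + 10*log10(0.0266667) = 72.06 dB


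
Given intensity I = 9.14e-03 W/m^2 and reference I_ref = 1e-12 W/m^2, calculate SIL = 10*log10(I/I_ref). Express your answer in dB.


I / I_ref = 9.14e-03 / 1e-12 = 9.14e+09
SIL = 10 * log10(9.14e+09) = 99.609 dB


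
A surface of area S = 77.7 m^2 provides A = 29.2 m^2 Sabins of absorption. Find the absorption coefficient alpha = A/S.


Absorption coefficient = absorbed power / incident power
alpha = A / S = 29.2 / 77.7 = 0.3758


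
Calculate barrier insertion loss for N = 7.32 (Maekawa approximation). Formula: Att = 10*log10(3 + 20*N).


3 + 20*N = 3 + 20*7.32 = 149.4
Att = 10*log10(149.4) = 21.744 dB


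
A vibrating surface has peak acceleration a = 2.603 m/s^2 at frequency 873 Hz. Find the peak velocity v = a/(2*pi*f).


omega = 2*pi*f = 2*pi*873 = 5485.22 rad/s
v = a / omega = 2.603 / 5485.22 = 0.00047455 m/s


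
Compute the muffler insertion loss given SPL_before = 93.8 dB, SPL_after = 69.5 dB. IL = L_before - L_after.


Insertion loss = SPL without muffler - SPL with muffler
IL = 93.8 - 69.5 = 24.3 dB


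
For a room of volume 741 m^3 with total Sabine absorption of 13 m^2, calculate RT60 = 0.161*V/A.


RT60 = 0.161 * 741 / 13 = 9.177 s


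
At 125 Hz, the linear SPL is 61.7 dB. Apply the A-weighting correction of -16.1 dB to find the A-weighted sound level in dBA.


A-weighting table: 125 Hz -> -16.1 dB correction
SPL_A = SPL + correction = 61.7 + (-16.1) = 45.6 dBA


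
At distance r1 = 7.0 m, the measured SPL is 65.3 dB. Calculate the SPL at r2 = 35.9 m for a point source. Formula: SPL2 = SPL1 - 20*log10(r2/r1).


r2/r1 = 35.9/7.0 = 5.12857
Correction = 20*log10(5.12857) = 14.1999 dB
SPL2 = 65.3 - 14.1999 = 51.1 dB


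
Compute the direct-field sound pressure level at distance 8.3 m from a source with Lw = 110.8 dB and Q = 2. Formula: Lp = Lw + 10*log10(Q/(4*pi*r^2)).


4*pi*r^2 = 4*pi*8.3^2 = 865.697 m^2
Q / (4*pi*r^2) = 2 / 865.697 = 0.00231028
Lp = 110.8 + 10*log10(0.00231028) = 84.437 dB


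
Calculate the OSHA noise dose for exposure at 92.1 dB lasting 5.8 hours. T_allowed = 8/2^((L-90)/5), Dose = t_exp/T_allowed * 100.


T_allowed = 8 / 2^((92.1 - 90)/5) = 5.9794 hr
Dose = 5.8 / 5.9794 * 100 = 97 %


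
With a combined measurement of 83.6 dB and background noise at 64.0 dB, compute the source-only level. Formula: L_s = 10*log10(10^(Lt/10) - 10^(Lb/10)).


10^(83.6/10) = 2.29087e+08
10^(64.0/10) = 2.51189e+06
Difference = 2.29087e+08 - 2.51189e+06 = 2.26575e+08
L_source = 10*log10(2.26575e+08) = 83.552 dB


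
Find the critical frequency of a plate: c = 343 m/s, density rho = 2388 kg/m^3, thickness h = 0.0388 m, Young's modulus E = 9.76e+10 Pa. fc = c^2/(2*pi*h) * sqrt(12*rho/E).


12*rho/E = 12*2388/9.76e+10 = 2.93607e-07
sqrt(12*rho/E) = sqrt(2.93607e-07) = 0.000541855
c^2/(2*pi*h) = 343^2/(2*pi*0.0388) = 482588
fc = 482588 * 0.000541855 = 261.49 Hz


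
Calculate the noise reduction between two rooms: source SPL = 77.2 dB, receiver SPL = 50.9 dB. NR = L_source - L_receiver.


NR = L_source - L_receiver (difference between source and receiving room levels)
NR = 77.2 - 50.9 = 26.3 dB


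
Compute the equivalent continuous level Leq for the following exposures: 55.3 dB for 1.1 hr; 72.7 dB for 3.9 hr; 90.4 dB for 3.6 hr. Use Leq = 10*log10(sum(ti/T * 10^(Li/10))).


T_total = 1.1 + 3.9 + 3.6 = 8.6 hr
(1.1/8.6) * 10^(55.3/10) = 43340.5
(3.9/8.6) * 10^(72.7/10) = 8.44435e+06
(3.6/8.6) * 10^(90.4/10) = 4.58991e+08
Sum = 43340.5 + 8.44435e+06 + 4.58991e+08 = 4.67479e+08
Leq = 10*log10(4.67479e+08) = 86.698 dB


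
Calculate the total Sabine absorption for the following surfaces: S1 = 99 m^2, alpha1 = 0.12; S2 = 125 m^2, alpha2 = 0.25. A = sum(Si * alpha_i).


99 * 0.12 = 11.88
125 * 0.25 = 31.25
A_total = 11.88 + 31.25 = 43.13 m^2


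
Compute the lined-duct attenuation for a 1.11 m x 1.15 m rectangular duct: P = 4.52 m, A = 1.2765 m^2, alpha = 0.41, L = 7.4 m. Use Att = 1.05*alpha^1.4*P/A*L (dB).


alpha^1.4 = 0.41^1.4 = 0.28701
Attenuation rate = 1.05 * alpha^1.4 * P / A
= 1.05 * 0.28701 * 4.52 / 1.2765 = 1.0671 dB/m
Total Att = 1.0671 * 7.4 = 7.8965 dB


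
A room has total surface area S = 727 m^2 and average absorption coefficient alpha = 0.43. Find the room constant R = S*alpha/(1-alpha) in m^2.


R = 727 * 0.43 / (1 - 0.43) = 548.44 m^2


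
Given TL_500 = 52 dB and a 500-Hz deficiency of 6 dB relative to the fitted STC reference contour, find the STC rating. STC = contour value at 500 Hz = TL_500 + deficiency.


By ASTM E413, STC = value of the fitted reference contour at 500 Hz.
Contour value at 500 Hz = TL_500 + deficiency = 52 + 6 = 58
STC = 58


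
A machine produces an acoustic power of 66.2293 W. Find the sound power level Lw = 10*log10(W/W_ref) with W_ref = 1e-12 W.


W / W_ref = 66.2293 / 1e-12 = 6.62293e+13
Lw = 10 * log10(6.62293e+13) = 138.21 dB


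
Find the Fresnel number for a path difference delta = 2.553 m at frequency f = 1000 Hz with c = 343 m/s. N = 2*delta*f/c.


N = 2*delta*f/c = 2*delta/lambda, where lambda = c/f
lambda = 343 / 1000 = 0.343 m
N = 2 * 2.553 / 0.343 = 14.886


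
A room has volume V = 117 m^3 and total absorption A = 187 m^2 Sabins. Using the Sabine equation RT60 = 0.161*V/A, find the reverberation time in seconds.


RT60 = 0.161 * 117 / 187 = 0.10073 s


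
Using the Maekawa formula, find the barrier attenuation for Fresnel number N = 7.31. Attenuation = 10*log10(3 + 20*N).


3 + 20*N = 3 + 20*7.31 = 149.2
Att = 10*log10(149.2) = 21.738 dB


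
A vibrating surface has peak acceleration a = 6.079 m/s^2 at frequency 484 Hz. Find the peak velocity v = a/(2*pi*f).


omega = 2*pi*f = 2*pi*484 = 3041.06 rad/s
v = a / omega = 6.079 / 3041.06 = 0.001999 m/s


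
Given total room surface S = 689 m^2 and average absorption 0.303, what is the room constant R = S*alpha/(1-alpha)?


R = 689 * 0.303 / (1 - 0.303) = 299.52 m^2


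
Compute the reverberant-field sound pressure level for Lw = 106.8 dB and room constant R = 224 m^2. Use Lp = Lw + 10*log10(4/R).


4/R = 4/224 = 0.0178571
Lp = 106.8 + 10*log10(0.0178571) = 89.318 dB


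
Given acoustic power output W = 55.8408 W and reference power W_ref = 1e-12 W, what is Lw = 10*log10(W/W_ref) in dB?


W / W_ref = 55.8408 / 1e-12 = 5.58408e+13
Lw = 10 * log10(5.58408e+13) = 137.47 dB


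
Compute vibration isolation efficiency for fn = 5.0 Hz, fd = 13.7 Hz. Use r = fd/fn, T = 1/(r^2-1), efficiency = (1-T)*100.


r = 13.7 / 5.0 = 2.74
r^2 - 1 = 2.74^2 - 1 = 6.5076
T = 1/6.5076 = 0.153666
Efficiency = (1 - 0.153666)*100 = 84.633 %


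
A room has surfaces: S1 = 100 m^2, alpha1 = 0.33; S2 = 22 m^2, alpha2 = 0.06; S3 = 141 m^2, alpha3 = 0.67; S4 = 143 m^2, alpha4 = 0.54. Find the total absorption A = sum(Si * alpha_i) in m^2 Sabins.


100 * 0.33 = 33
22 * 0.06 = 1.32
141 * 0.67 = 94.47
143 * 0.54 = 77.22
A_total = 33 + 1.32 + 94.47 + 77.22 = 206.01 m^2


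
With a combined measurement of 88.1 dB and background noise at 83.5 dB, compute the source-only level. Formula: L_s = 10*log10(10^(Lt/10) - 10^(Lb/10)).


10^(88.1/10) = 6.45654e+08
10^(83.5/10) = 2.23872e+08
Difference = 6.45654e+08 - 2.23872e+08 = 4.21782e+08
L_source = 10*log10(4.21782e+08) = 86.251 dB


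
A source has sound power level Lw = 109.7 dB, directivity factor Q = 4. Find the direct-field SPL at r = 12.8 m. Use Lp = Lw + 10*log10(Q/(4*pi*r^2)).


4*pi*r^2 = 4*pi*12.8^2 = 2058.87 m^2
Q / (4*pi*r^2) = 4 / 2058.87 = 0.00194281
Lp = 109.7 + 10*log10(0.00194281) = 82.584 dB


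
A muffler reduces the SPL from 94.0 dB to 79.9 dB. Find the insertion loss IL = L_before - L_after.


Insertion loss = SPL without muffler - SPL with muffler
IL = 94.0 - 79.9 = 14.1 dB


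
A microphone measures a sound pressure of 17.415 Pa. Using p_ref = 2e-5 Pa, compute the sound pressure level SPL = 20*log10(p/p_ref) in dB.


p / p_ref = 17.415 / 2e-5 = 870750
SPL = 20 * log10(870750) = 118.8 dB


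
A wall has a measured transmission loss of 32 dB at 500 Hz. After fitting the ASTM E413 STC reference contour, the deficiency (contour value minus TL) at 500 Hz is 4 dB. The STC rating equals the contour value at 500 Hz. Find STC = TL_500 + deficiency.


By ASTM E413, STC = value of the fitted reference contour at 500 Hz.
Contour value at 500 Hz = TL_500 + deficiency = 32 + 4 = 36
STC = 36


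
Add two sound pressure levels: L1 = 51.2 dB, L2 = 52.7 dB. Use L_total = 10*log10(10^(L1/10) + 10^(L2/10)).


10^(51.2/10) = 131826
10^(52.7/10) = 186209
Sum = 131826 + 186209 = 318035
L_total = 10*log10(318035) = 55.025 dB


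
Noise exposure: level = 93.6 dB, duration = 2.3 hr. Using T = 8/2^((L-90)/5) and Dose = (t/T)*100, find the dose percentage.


T_allowed = 8 / 2^((93.6 - 90)/5) = 4.85678 hr
Dose = 2.3 / 4.85678 * 100 = 47.356 %


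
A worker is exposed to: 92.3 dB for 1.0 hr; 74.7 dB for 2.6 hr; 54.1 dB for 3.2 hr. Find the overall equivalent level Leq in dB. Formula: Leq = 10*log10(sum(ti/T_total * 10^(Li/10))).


T_total = 1.0 + 2.6 + 3.2 = 6.8 hr
(1.0/6.8) * 10^(92.3/10) = 2.49742e+08
(2.6/6.8) * 10^(74.7/10) = 1.1284e+07
(3.2/6.8) * 10^(54.1/10) = 120960
Sum = 2.49742e+08 + 1.1284e+07 + 120960 = 2.61147e+08
Leq = 10*log10(2.61147e+08) = 84.169 dB


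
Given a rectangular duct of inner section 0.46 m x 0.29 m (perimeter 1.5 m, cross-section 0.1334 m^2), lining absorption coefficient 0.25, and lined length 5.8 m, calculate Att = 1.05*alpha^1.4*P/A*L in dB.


alpha^1.4 = 0.25^1.4 = 0.143587
Attenuation rate = 1.05 * alpha^1.4 * P / A
= 1.05 * 0.143587 * 1.5 / 0.1334 = 1.69527 dB/m
Total Att = 1.69527 * 5.8 = 9.8326 dB


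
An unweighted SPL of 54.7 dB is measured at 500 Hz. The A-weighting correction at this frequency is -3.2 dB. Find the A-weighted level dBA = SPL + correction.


A-weighting table: 500 Hz -> -3.2 dB correction
SPL_A = SPL + correction = 54.7 + (-3.2) = 51.5 dBA


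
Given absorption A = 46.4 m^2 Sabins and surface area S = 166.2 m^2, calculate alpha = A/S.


Absorption coefficient = absorbed power / incident power
alpha = A / S = 46.4 / 166.2 = 0.27918


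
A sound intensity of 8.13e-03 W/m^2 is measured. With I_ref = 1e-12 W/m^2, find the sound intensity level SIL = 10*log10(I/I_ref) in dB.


I / I_ref = 8.13e-03 / 1e-12 = 8.13e+09
SIL = 10 * log10(8.13e+09) = 99.101 dB


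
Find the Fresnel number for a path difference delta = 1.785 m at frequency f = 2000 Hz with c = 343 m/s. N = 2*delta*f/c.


N = 2*delta*f/c = 2*delta/lambda, where lambda = c/f
lambda = 343 / 2000 = 0.1715 m
N = 2 * 1.785 / 0.1715 = 20.816


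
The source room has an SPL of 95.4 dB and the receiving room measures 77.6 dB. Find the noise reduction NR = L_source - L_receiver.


NR = L_source - L_receiver (difference between source and receiving room levels)
NR = 95.4 - 77.6 = 17.8 dB


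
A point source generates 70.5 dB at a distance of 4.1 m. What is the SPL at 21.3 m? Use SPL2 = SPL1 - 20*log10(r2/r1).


r2/r1 = 21.3/4.1 = 5.19512
Correction = 20*log10(5.19512) = 14.3119 dB
SPL2 = 70.5 - 14.3119 = 56.188 dB


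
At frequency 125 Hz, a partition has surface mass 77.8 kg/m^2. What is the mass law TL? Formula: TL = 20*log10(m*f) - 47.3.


m * f = 77.8 * 125 = 9725
20*log10(9725) = 79.7578 dB
TL = 79.7578 - 47.3 = 32.458 dB


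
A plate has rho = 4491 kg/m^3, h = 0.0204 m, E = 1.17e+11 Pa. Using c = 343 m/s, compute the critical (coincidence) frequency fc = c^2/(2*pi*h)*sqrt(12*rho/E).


12*rho/E = 12*4491/1.17e+11 = 4.60615e-07
sqrt(12*rho/E) = sqrt(4.60615e-07) = 0.000678686
c^2/(2*pi*h) = 343^2/(2*pi*0.0204) = 917864
fc = 917864 * 0.000678686 = 622.94 Hz


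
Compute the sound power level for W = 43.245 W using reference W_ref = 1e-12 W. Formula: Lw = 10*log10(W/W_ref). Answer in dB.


W / W_ref = 43.245 / 1e-12 = 4.3245e+13
Lw = 10 * log10(4.3245e+13) = 136.36 dB


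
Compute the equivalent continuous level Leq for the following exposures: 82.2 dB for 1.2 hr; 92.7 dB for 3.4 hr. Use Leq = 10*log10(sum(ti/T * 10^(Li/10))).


T_total = 1.2 + 3.4 = 4.6 hr
(1.2/4.6) * 10^(82.2/10) = 4.32936e+07
(3.4/4.6) * 10^(92.7/10) = 1.37633e+09
Sum = 4.32936e+07 + 1.37633e+09 = 1.41962e+09
Leq = 10*log10(1.41962e+09) = 91.522 dB


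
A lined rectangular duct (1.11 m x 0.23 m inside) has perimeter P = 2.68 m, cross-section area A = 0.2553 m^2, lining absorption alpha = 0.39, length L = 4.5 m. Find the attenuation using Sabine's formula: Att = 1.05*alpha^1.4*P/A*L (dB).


alpha^1.4 = 0.39^1.4 = 0.267603
Attenuation rate = 1.05 * alpha^1.4 * P / A
= 1.05 * 0.267603 * 2.68 / 0.2553 = 2.94961 dB/m
Total Att = 2.94961 * 4.5 = 13.273 dB


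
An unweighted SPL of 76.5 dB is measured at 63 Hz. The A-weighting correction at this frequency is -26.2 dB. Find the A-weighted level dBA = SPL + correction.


A-weighting table: 63 Hz -> -26.2 dB correction
SPL_A = SPL + correction = 76.5 + (-26.2) = 50.3 dBA


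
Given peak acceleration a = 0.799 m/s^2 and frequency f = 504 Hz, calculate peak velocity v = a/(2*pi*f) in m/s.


omega = 2*pi*f = 2*pi*504 = 3166.73 rad/s
v = a / omega = 0.799 / 3166.73 = 0.00025231 m/s


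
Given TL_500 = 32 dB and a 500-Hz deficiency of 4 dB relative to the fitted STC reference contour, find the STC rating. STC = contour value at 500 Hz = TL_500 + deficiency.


By ASTM E413, STC = value of the fitted reference contour at 500 Hz.
Contour value at 500 Hz = TL_500 + deficiency = 32 + 4 = 36
STC = 36


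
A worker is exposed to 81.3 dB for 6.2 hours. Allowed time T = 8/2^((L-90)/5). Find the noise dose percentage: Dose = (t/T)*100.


T_allowed = 8 / 2^((81.3 - 90)/5) = 26.7228 hr
Dose = 6.2 / 26.7228 * 100 = 23.201 %


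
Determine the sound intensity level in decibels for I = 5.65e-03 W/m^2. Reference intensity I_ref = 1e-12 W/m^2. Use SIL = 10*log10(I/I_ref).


I / I_ref = 5.65e-03 / 1e-12 = 5.65e+09
SIL = 10 * log10(5.65e+09) = 97.52 dB


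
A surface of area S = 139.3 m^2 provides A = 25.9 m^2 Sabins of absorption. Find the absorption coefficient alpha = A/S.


Absorption coefficient = absorbed power / incident power
alpha = A / S = 25.9 / 139.3 = 0.18593


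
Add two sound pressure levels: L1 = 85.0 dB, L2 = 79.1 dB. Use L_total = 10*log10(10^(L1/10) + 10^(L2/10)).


10^(85.0/10) = 3.16228e+08
10^(79.1/10) = 8.12831e+07
Sum = 3.16228e+08 + 8.12831e+07 = 3.97511e+08
L_total = 10*log10(3.97511e+08) = 85.993 dB


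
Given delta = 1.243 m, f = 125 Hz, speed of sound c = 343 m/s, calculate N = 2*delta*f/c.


N = 2*delta*f/c = 2*delta/lambda, where lambda = c/f
lambda = 343 / 125 = 2.744 m
N = 2 * 1.243 / 2.744 = 0.90598


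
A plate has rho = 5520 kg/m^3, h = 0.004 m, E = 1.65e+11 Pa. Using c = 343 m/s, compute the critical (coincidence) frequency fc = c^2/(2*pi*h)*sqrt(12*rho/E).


12*rho/E = 12*5520/1.65e+11 = 4.01455e-07
sqrt(12*rho/E) = sqrt(4.01455e-07) = 0.000633605
c^2/(2*pi*h) = 343^2/(2*pi*0.004) = 4.6811e+06
fc = 4.6811e+06 * 0.000633605 = 2966 Hz


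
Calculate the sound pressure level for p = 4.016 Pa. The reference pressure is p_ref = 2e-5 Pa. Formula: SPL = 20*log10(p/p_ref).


p / p_ref = 4.016 / 2e-5 = 200800
SPL = 20 * log10(200800) = 106.06 dB


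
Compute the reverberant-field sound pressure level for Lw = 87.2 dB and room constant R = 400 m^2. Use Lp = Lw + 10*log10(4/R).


4/R = 4/400 = 0.01
Lp = 87.2 + 10*log10(0.01) = 67.2 dB


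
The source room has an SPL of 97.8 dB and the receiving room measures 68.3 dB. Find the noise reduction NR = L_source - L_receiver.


NR = L_source - L_receiver (difference between source and receiving room levels)
NR = 97.8 - 68.3 = 29.5 dB


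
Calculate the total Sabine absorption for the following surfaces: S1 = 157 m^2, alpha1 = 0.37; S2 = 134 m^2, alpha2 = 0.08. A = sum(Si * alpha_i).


157 * 0.37 = 58.09
134 * 0.08 = 10.72
A_total = 58.09 + 10.72 = 68.81 m^2


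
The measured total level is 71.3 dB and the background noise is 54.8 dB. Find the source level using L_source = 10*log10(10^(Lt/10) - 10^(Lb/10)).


10^(71.3/10) = 1.34896e+07
10^(54.8/10) = 301995
Difference = 1.34896e+07 - 301995 = 1.31876e+07
L_source = 10*log10(1.31876e+07) = 71.202 dB


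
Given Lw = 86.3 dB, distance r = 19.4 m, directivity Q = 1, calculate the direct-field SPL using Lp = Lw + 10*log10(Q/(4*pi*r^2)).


4*pi*r^2 = 4*pi*19.4^2 = 4729.48 m^2
Q / (4*pi*r^2) = 1 / 4729.48 = 0.00021144
Lp = 86.3 + 10*log10(0.00021144) = 49.552 dB


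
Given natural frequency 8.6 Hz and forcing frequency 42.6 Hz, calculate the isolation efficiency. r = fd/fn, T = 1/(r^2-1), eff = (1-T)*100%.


r = 42.6 / 8.6 = 4.95349
r^2 - 1 = 4.95349^2 - 1 = 23.5371
T = 1/23.5371 = 0.0424861
Efficiency = (1 - 0.0424861)*100 = 95.751 %


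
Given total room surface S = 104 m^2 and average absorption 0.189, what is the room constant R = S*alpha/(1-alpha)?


R = 104 * 0.189 / (1 - 0.189) = 24.237 m^2


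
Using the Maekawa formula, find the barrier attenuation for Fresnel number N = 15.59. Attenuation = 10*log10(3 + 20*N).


3 + 20*N = 3 + 20*15.59 = 314.8
Att = 10*log10(314.8) = 24.98 dB


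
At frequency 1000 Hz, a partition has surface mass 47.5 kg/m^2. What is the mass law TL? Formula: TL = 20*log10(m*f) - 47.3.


m * f = 47.5 * 1000 = 47500
20*log10(47500) = 93.5339 dB
TL = 93.5339 - 47.3 = 46.234 dB


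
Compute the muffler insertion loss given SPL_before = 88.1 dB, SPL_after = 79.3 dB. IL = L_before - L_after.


Insertion loss = SPL without muffler - SPL with muffler
IL = 88.1 - 79.3 = 8.8 dB


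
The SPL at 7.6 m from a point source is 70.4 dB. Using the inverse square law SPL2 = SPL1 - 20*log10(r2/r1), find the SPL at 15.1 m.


r2/r1 = 15.1/7.6 = 1.98684
Correction = 20*log10(1.98684) = 5.96326 dB
SPL2 = 70.4 - 5.96326 = 64.437 dB


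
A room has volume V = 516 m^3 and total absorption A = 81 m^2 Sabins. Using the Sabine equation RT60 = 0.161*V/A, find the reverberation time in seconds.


RT60 = 0.161 * 516 / 81 = 1.0256 s


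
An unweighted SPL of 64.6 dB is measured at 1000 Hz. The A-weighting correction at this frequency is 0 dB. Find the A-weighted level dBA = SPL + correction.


A-weighting table: 1000 Hz -> 0 dB correction
SPL_A = SPL + correction = 64.6 + (0) = 64.6 dBA


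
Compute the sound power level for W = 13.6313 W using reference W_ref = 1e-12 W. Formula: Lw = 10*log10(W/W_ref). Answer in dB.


W / W_ref = 13.6313 / 1e-12 = 1.36313e+13
Lw = 10 * log10(1.36313e+13) = 131.35 dB


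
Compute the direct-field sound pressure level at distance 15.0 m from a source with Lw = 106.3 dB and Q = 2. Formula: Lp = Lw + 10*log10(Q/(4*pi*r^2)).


4*pi*r^2 = 4*pi*15.0^2 = 2827.43 m^2
Q / (4*pi*r^2) = 2 / 2827.43 = 0.000707356
Lp = 106.3 + 10*log10(0.000707356) = 74.796 dB


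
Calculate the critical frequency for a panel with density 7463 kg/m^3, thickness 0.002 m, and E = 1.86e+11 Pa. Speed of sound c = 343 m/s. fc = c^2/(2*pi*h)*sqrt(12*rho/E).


12*rho/E = 12*7463/1.86e+11 = 4.81484e-07
sqrt(12*rho/E) = sqrt(4.81484e-07) = 0.00069389
c^2/(2*pi*h) = 343^2/(2*pi*0.002) = 9.36221e+06
fc = 9.36221e+06 * 0.00069389 = 6496.3 Hz


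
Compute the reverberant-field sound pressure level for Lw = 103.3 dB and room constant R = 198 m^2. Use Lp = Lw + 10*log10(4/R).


4/R = 4/198 = 0.020202
Lp = 103.3 + 10*log10(0.020202) = 86.354 dB


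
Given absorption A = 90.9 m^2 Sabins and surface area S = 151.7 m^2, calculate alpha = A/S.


Absorption coefficient = absorbed power / incident power
alpha = A / S = 90.9 / 151.7 = 0.59921


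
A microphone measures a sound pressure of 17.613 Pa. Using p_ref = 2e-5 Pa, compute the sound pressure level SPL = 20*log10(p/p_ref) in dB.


p / p_ref = 17.613 / 2e-5 = 880650
SPL = 20 * log10(880650) = 118.9 dB


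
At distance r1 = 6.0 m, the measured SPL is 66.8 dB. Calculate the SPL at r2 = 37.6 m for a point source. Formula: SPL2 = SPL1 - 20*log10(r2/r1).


r2/r1 = 37.6/6.0 = 6.26667
Correction = 20*log10(6.26667) = 15.9407 dB
SPL2 = 66.8 - 15.9407 = 50.859 dB


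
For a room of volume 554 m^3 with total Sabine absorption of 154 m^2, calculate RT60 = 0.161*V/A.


RT60 = 0.161 * 554 / 154 = 0.57918 s


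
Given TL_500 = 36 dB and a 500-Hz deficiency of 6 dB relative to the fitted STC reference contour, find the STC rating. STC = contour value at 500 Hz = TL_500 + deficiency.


By ASTM E413, STC = value of the fitted reference contour at 500 Hz.
Contour value at 500 Hz = TL_500 + deficiency = 36 + 6 = 42
STC = 42


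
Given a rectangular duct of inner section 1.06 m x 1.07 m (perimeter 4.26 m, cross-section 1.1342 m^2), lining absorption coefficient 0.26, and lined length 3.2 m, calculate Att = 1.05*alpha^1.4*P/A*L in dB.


alpha^1.4 = 0.26^1.4 = 0.151692
Attenuation rate = 1.05 * alpha^1.4 * P / A
= 1.05 * 0.151692 * 4.26 / 1.1342 = 0.598235 dB/m
Total Att = 0.598235 * 3.2 = 1.9144 dB


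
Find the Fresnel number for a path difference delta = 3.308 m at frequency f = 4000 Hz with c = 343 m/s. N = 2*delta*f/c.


N = 2*delta*f/c = 2*delta/lambda, where lambda = c/f
lambda = 343 / 4000 = 0.08575 m
N = 2 * 3.308 / 0.08575 = 77.155


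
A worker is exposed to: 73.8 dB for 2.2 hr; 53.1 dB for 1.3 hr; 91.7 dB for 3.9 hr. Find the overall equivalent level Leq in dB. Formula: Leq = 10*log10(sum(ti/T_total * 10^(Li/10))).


T_total = 2.2 + 1.3 + 3.9 = 7.4 hr
(2.2/7.4) * 10^(73.8/10) = 7.13167e+06
(1.3/7.4) * 10^(53.1/10) = 35868.4
(3.9/7.4) * 10^(91.7/10) = 7.7953e+08
Sum = 7.13167e+06 + 35868.4 + 7.7953e+08 = 7.86698e+08
Leq = 10*log10(7.86698e+08) = 88.958 dB


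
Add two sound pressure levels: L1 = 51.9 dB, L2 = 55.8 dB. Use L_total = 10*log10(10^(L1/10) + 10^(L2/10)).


10^(51.9/10) = 154882
10^(55.8/10) = 380189
Sum = 154882 + 380189 = 535071
L_total = 10*log10(535071) = 57.284 dB


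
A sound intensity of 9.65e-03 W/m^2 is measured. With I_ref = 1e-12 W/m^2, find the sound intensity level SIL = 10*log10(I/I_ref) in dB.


I / I_ref = 9.65e-03 / 1e-12 = 9.65e+09
SIL = 10 * log10(9.65e+09) = 99.845 dB


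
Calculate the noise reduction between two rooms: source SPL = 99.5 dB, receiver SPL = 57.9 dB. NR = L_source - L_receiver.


NR = L_source - L_receiver (difference between source and receiving room levels)
NR = 99.5 - 57.9 = 41.6 dB


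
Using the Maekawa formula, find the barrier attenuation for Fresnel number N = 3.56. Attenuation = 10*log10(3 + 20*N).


3 + 20*N = 3 + 20*3.56 = 74.2
Att = 10*log10(74.2) = 18.704 dB


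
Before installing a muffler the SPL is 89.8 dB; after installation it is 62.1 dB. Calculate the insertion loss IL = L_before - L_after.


Insertion loss = SPL without muffler - SPL with muffler
IL = 89.8 - 62.1 = 27.7 dB


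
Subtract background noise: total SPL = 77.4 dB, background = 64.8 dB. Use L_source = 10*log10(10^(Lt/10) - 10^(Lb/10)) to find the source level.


10^(77.4/10) = 5.49541e+07
10^(64.8/10) = 3.01995e+06
Difference = 5.49541e+07 - 3.01995e+06 = 5.19342e+07
L_source = 10*log10(5.19342e+07) = 77.155 dB


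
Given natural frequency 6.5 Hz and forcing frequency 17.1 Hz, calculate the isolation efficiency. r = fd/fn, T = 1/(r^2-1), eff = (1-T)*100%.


r = 17.1 / 6.5 = 2.63077
r^2 - 1 = 2.63077^2 - 1 = 5.92095
T = 1/5.92095 = 0.168892
Efficiency = (1 - 0.168892)*100 = 83.111 %


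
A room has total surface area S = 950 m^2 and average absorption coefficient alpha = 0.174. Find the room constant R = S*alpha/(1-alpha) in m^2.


R = 950 * 0.174 / (1 - 0.174) = 200.12 m^2


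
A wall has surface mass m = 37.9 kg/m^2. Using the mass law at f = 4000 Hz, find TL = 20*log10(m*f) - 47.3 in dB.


m * f = 37.9 * 4000 = 151600
20*log10(151600) = 103.614 dB
TL = 103.614 - 47.3 = 56.314 dB


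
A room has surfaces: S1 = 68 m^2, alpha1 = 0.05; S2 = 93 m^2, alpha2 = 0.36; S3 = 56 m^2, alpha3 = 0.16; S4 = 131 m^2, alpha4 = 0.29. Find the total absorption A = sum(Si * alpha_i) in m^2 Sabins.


68 * 0.05 = 3.4
93 * 0.36 = 33.48
56 * 0.16 = 8.96
131 * 0.29 = 37.99
A_total = 3.4 + 33.48 + 8.96 + 37.99 = 83.83 m^2


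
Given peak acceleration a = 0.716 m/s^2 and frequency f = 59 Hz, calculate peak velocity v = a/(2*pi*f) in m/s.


omega = 2*pi*f = 2*pi*59 = 370.708 rad/s
v = a / omega = 0.716 / 370.708 = 0.0019314 m/s


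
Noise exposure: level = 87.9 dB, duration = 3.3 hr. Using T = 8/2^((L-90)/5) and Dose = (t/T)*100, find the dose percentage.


T_allowed = 8 / 2^((87.9 - 90)/5) = 10.7034 hr
Dose = 3.3 / 10.7034 * 100 = 30.831 %


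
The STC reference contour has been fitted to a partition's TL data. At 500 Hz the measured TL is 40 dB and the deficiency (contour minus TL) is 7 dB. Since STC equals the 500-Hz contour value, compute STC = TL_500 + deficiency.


By ASTM E413, STC = value of the fitted reference contour at 500 Hz.
Contour value at 500 Hz = TL_500 + deficiency = 40 + 7 = 47
STC = 47


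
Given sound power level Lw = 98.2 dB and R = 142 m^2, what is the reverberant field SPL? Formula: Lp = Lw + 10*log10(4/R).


4/R = 4/142 = 0.028169
Lp = 98.2 + 10*log10(0.028169) = 82.698 dB


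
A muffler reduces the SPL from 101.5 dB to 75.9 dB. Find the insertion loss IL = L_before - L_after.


Insertion loss = SPL without muffler - SPL with muffler
IL = 101.5 - 75.9 = 25.6 dB


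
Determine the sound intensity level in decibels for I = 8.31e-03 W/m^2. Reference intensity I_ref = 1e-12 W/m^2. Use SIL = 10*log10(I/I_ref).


I / I_ref = 8.31e-03 / 1e-12 = 8.31e+09
SIL = 10 * log10(8.31e+09) = 99.196 dB


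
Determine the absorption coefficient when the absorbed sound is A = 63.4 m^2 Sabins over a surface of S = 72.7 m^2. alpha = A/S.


Absorption coefficient = absorbed power / incident power
alpha = A / S = 63.4 / 72.7 = 0.87208


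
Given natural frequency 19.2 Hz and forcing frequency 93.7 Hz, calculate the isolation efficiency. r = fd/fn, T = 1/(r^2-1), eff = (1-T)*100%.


r = 93.7 / 19.2 = 4.88021
r^2 - 1 = 4.88021^2 - 1 = 22.8164
T = 1/22.8164 = 0.0438281
Efficiency = (1 - 0.0438281)*100 = 95.617 %


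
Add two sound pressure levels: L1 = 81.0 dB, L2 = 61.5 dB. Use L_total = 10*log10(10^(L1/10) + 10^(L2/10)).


10^(81.0/10) = 1.25893e+08
10^(61.5/10) = 1.41254e+06
Sum = 1.25893e+08 + 1.41254e+06 = 1.27306e+08
L_total = 10*log10(1.27306e+08) = 81.048 dB


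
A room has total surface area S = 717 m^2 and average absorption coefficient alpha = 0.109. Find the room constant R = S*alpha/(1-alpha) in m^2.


R = 717 * 0.109 / (1 - 0.109) = 87.714 m^2


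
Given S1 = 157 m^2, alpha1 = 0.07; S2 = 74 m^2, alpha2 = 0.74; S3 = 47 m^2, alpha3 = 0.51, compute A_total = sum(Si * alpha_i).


157 * 0.07 = 10.99
74 * 0.74 = 54.76
47 * 0.51 = 23.97
A_total = 10.99 + 54.76 + 23.97 = 89.72 m^2


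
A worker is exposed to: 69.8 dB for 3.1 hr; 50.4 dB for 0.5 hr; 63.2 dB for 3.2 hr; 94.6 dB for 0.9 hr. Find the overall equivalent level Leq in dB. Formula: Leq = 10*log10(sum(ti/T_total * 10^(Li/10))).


T_total = 3.1 + 0.5 + 3.2 + 0.9 = 7.7 hr
(3.1/7.7) * 10^(69.8/10) = 3.84478e+06
(0.5/7.7) * 10^(50.4/10) = 7119.99
(3.2/7.7) * 10^(63.2/10) = 868279
(0.9/7.7) * 10^(94.6/10) = 3.37095e+08
Sum = 3.84478e+06 + 7119.99 + 868279 + 3.37095e+08 = 3.41815e+08
Leq = 10*log10(3.41815e+08) = 85.338 dB


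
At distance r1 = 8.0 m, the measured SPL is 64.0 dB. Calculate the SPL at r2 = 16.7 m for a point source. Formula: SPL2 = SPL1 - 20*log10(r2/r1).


r2/r1 = 16.7/8.0 = 2.0875
Correction = 20*log10(2.0875) = 6.39253 dB
SPL2 = 64.0 - 6.39253 = 57.607 dB


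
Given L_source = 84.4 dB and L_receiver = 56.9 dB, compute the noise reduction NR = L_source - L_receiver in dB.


NR = L_source - L_receiver (difference between source and receiving room levels)
NR = 84.4 - 56.9 = 27.5 dB


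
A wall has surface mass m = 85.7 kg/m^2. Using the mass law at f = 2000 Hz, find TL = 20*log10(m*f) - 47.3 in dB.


m * f = 85.7 * 2000 = 171400
20*log10(171400) = 104.68 dB
TL = 104.68 - 47.3 = 57.38 dB


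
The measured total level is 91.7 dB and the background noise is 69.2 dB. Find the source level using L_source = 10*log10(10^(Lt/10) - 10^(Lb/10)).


10^(91.7/10) = 1.47911e+09
10^(69.2/10) = 8.31764e+06
Difference = 1.47911e+09 - 8.31764e+06 = 1.47079e+09
L_source = 10*log10(1.47079e+09) = 91.676 dB


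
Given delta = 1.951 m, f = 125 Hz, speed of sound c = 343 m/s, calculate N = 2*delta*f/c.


N = 2*delta*f/c = 2*delta/lambda, where lambda = c/f
lambda = 343 / 125 = 2.744 m
N = 2 * 1.951 / 2.744 = 1.422


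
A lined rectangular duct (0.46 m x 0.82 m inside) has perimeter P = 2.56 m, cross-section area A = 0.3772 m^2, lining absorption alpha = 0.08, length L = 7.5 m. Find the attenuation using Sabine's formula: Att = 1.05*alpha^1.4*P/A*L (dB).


alpha^1.4 = 0.08^1.4 = 0.029129
Attenuation rate = 1.05 * alpha^1.4 * P / A
= 1.05 * 0.029129 * 2.56 / 0.3772 = 0.207579 dB/m
Total Att = 0.207579 * 7.5 = 1.5568 dB


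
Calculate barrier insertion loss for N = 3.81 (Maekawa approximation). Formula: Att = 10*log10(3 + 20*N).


3 + 20*N = 3 + 20*3.81 = 79.2
Att = 10*log10(79.2) = 18.987 dB


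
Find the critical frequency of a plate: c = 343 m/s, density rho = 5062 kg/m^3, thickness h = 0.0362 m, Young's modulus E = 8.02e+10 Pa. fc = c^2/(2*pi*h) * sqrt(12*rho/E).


12*rho/E = 12*5062/8.02e+10 = 7.57406e-07
sqrt(12*rho/E) = sqrt(7.57406e-07) = 0.000870291
c^2/(2*pi*h) = 343^2/(2*pi*0.0362) = 517249
fc = 517249 * 0.000870291 = 450.16 Hz


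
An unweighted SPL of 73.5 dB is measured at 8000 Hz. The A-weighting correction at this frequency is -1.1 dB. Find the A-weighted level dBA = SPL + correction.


A-weighting table: 8000 Hz -> -1.1 dB correction
SPL_A = SPL + correction = 73.5 + (-1.1) = 72.4 dBA


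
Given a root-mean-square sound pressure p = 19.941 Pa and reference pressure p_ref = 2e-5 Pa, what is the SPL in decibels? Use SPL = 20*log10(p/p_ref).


p / p_ref = 19.941 / 2e-5 = 997050
SPL = 20 * log10(997050) = 119.97 dB


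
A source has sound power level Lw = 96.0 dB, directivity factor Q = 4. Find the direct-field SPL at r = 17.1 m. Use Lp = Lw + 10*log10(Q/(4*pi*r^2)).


4*pi*r^2 = 4*pi*17.1^2 = 3674.53 m^2
Q / (4*pi*r^2) = 4 / 3674.53 = 0.00108857
Lp = 96.0 + 10*log10(0.00108857) = 66.369 dB


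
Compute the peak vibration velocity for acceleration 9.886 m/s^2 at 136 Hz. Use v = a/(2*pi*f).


omega = 2*pi*f = 2*pi*136 = 854.513 rad/s
v = a / omega = 9.886 / 854.513 = 0.011569 m/s


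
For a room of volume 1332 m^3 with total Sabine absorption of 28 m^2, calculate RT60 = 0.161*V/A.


RT60 = 0.161 * 1332 / 28 = 7.659 s


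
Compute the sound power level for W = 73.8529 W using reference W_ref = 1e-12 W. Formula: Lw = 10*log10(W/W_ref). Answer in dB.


W / W_ref = 73.8529 / 1e-12 = 7.38529e+13
Lw = 10 * log10(7.38529e+13) = 138.68 dB


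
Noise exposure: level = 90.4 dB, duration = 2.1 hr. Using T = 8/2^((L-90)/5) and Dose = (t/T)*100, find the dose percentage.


T_allowed = 8 / 2^((90.4 - 90)/5) = 7.56846 hr
Dose = 2.1 / 7.56846 * 100 = 27.747 %


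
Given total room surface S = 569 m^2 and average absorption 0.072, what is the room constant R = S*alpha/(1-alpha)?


R = 569 * 0.072 / (1 - 0.072) = 44.147 m^2


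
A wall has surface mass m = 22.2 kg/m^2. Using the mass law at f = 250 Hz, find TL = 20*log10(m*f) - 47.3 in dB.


m * f = 22.2 * 250 = 5550
20*log10(5550) = 74.8859 dB
TL = 74.8859 - 47.3 = 27.586 dB


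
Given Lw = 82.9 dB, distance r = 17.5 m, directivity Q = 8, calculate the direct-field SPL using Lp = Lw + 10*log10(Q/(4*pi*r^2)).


4*pi*r^2 = 4*pi*17.5^2 = 3848.45 m^2
Q / (4*pi*r^2) = 8 / 3848.45 = 0.00207876
Lp = 82.9 + 10*log10(0.00207876) = 56.078 dB


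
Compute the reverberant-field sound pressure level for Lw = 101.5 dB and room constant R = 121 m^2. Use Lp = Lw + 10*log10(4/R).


4/R = 4/121 = 0.0330579
Lp = 101.5 + 10*log10(0.0330579) = 86.693 dB


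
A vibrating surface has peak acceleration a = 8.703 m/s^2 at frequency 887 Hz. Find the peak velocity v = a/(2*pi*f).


omega = 2*pi*f = 2*pi*887 = 5573.19 rad/s
v = a / omega = 8.703 / 5573.19 = 0.0015616 m/s
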